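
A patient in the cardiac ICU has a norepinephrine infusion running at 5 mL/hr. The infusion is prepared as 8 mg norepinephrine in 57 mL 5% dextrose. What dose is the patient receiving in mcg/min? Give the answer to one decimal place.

11.7 mcg/min

Concentration = 8 mg ÷ 57 mL = 0.1403509 mg/mL = 140.3509 mcg/mL
Drug rate = 5 mL/hr × 140.3509 mcg/mL = 701.7544 mcg/hr
701.7544 mcg/hr ÷ 60 min/hr = 11.69591 mcg/min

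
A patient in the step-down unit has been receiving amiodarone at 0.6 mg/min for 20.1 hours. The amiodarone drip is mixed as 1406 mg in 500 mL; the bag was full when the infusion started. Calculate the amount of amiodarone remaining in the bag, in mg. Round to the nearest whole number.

0.6 mg/min × 60 min/hr = 36 mg/hr
Concentration = 1406 mg ÷ 500 mL = 2.812 mg/mL
Rate = 36 mg/hr ÷ 2.812 mg/mL = 12.80228 mL/hr
Volume infused = 12.80228 mL/hr × 20.1 hr = 257.3257 mL
Volume remaining = 500 − 257.3257 = 242.6743 mL
Drug remaining = 242.6743 mL × 2.812 mg/mL = 682.4 mg

682 mg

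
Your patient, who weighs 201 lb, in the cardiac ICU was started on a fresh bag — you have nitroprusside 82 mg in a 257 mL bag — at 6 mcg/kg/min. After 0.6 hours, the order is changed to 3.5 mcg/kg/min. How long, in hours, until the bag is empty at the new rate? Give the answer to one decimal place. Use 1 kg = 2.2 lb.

Initial rate:
Weight = 201 lb ÷ 2.2 lb/kg = 91.36364 kg
Dose = 6 mcg/kg/min × 91.36364 kg = 548.1818 mcg/min
548.1818 mcg/min × 60 min/hr = 32890.91 mcg/hr
Concentration = 82 mg ÷ 257 mL = 0.3190661 mg/mL = 319.0661 mcg/mL
Rate = 32890.91 mcg/hr ÷ 319.0661 mcg/mL = 103.0849 mL/hr
Volume infused so far = 103.0849 mL/hr × 0.6 hr = 61.85095 mL
Volume remaining = 257 − 61.85095 = 195.149 mL
New rate:
Dose = 3.5 mcg/kg/min × 91.36364 kg = 319.7727 mcg/min
319.7727 mcg/min × 60 min/hr = 19186.36 mcg/hr
Rate = 19186.36 mcg/hr ÷ 319.0661 mcg/mL = 60.13287 mL/hr
Time remaining = 195.149 mL ÷ 60.13287 mL/hr = 3.245297 hr

3.2 hours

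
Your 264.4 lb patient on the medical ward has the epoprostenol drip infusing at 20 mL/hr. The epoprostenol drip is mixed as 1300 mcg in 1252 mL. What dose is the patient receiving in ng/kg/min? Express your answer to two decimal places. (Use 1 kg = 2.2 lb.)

Weight = 264.4 lb ÷ 2.2 lb/kg = 120.1818 kg
Concentration = 1300 mcg ÷ 1252 mL = 1.038339 mcg/mL = 1038.339 ng/mL
Drug rate = 20 mL/hr × 1038.339 ng/mL = 20766.77 ng/hr
20766.77 ng/hr ÷ 60 min/hr = 346.1129 ng/min
346.1129 ng/min ÷ 120.1818 kg = 2.879911 ng/kg/min

2.88 ng/kg/min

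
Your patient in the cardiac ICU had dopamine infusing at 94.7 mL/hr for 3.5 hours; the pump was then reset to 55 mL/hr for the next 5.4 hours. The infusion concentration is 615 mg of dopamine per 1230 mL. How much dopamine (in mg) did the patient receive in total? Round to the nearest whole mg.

314 mg

Concentration = 615 mg ÷ 1230 mL = 0.5 mg/mL
Stage 1: 94.7 mL/hr × 3.5 hr = 331.45 mL → 331.45 mL × 0.5 mg/mL = 165.725 mg
Stage 2: 55 mL/hr × 5.4 hr = 297 mL → 297 mL × 0.5 mg/mL = 148.5 mg
Total = 165.725 + 148.5 = 314.225 mg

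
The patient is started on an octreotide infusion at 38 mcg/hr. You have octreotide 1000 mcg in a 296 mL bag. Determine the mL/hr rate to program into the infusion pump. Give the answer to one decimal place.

11.2 mL/hr

Concentration = 1000 mcg ÷ 296 mL = 3.378378 mcg/mL
Rate = 38 mcg/hr ÷ 3.378378 mcg/mL = 11.248 mL/hr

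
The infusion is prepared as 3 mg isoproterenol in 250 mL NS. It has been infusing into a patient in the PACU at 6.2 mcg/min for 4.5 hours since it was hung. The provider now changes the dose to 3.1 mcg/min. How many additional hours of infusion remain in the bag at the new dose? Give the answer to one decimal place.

Initial rate:
6.2 mcg/min × 60 min/hr = 372 mcg/hr
Concentration = 3 mg ÷ 250 mL = 0.012 mg/mL = 12 mcg/mL
Rate = 372 mcg/hr ÷ 12 mcg/mL = 31 mL/hr
Volume infused so far = 31 mL/hr × 4.5 hr = 139.5 mL
Volume remaining = 250 − 139.5 = 110.5 mL
New rate:
3.1 mcg/min × 60 min/hr = 186 mcg/hr
Rate = 186 mcg/hr ÷ 12 mcg/mL = 15.5 mL/hr
Time remaining = 110.5 mL ÷ 15.5 mL/hr = 7.129032 hr

7.1 hours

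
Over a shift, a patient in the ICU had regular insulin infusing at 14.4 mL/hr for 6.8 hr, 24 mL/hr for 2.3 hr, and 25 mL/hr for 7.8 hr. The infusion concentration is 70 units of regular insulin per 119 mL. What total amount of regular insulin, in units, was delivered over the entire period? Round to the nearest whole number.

Concentration = 70 units ÷ 119 mL = 0.5882353 units/mL
Stage 1: 14.4 mL/hr × 6.8 hr = 97.92 mL → 97.92 mL × 0.5882353 units/mL = 57.6 units
Stage 2: 24 mL/hr × 2.3 hr = 55.2 mL → 55.2 mL × 0.5882353 units/mL = 32.47059 units
Stage 3: 25 mL/hr × 7.8 hr = 195 mL → 195 mL × 0.5882353 units/mL = 114.7059 units
Total = 57.6 + 32.47059 + 114.7059 = 204.7765 units

205 units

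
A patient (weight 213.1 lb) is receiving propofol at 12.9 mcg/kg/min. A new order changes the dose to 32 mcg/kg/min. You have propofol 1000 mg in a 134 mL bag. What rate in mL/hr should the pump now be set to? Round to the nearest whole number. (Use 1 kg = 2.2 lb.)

Weight = 213.1 lb ÷ 2.2 lb/kg = 96.86364 kg
Dose = 32 mcg/kg/min × 96.86364 kg = 3099.636 mcg/min
3099.636 mcg/min × 60 min/hr = 185978.2 mcg/hr
Concentration = 1000 mg ÷ 134 mL = 7.462687 mg/mL = 7462.687 mcg/mL
Rate = 185978.2 mcg/hr ÷ 7462.687 mcg/mL = 24.92108 mL/hr

25 mL/hr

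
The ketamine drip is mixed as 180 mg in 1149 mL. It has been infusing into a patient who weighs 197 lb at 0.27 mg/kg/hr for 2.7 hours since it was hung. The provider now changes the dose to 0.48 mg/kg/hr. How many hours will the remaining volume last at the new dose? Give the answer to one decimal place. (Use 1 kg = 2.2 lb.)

Initial rate:
Weight = 197 lb ÷ 2.2 lb/kg = 89.54545 kg
Dose = 0.27 mg/kg/hr × 89.54545 kg = 24.17727 mg/hr
Concentration = 180 mg ÷ 1149 mL = 0.156658 mg/mL
Rate = 24.17727 mg/hr ÷ 0.156658 mg/mL = 154.3316 mL/hr
Volume infused so far = 154.3316 mL/hr × 2.7 hr = 416.6953 mL
Volume remaining = 1149 − 416.6953 = 732.3047 mL
New rate:
Dose = 0.48 mg/kg/hr × 89.54545 kg = 42.98182 mg/hr
Rate = 42.98182 mg/hr ÷ 0.156658 mg/mL = 274.3673 mL/hr
Time remaining = 732.3047 mL ÷ 274.3673 mL/hr = 2.669067 hr

2.7 hours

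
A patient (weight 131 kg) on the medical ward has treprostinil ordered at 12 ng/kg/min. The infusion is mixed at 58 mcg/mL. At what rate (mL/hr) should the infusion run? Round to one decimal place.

Dose = 12 ng/kg/min × 131 kg = 1572 ng/min
1572 ng/min × 60 min/hr = 94320 ng/hr
Concentration = 58 mcg/mL = 58000 ng/mL
Rate = 94320 ng/hr ÷ 58000 ng/mL = 1.626207 mL/hr

1.6 mL/hr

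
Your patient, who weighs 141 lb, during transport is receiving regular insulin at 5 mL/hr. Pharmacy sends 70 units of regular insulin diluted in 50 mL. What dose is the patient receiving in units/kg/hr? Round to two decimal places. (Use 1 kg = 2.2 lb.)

0.11 units/kg/hr

Weight = 141 lb ÷ 2.2 lb/kg = 64.09091 kg
Concentration = 70 units ÷ 50 mL = 1.4 units/mL
Drug rate = 5 mL/hr × 1.4 units/mL = 7 units/hr
7 units/hr ÷ 64.09091 kg = 0.1092199 units/kg/hr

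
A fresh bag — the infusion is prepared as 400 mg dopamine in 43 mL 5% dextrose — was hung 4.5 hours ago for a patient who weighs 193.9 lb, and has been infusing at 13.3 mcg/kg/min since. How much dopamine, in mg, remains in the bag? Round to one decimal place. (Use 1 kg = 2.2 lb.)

83.5 mg

Weight = 193.9 lb ÷ 2.2 lb/kg = 88.13636 kg
Dose = 13.3 mcg/kg/min × 88.13636 kg = 1172.214 mcg/min
1172.214 mcg/min × 60 min/hr = 70332.82 mcg/hr
Concentration = 400 mg ÷ 43 mL = 9.302326 mg/mL = 9302.326 mcg/mL
Rate = 70332.82 mcg/hr ÷ 9302.326 mcg/mL = 7.560778 mL/hr
Volume infused = 7.560778 mL/hr × 4.5 hr = 34.0235 mL
Volume remaining = 43 − 34.0235 = 8.976499 mL
Drug remaining = 8.976499 mL × 9302.326 mcg/mL = 83502.32 mcg = 83.50232 mg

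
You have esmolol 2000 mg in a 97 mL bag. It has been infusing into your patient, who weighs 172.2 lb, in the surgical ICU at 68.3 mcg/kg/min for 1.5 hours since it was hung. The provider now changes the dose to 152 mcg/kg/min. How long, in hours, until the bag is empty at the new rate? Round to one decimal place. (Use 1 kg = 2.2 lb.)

Initial rate:
Weight = 172.2 lb ÷ 2.2 lb/kg = 78.27273 kg
Dose = 68.3 mcg/kg/min × 78.27273 kg = 5346.027 mcg/min
5346.027 mcg/min × 60 min/hr = 320761.6 mcg/hr
Concentration = 2000 mg ÷ 97 mL = 20.61856 mg/mL = 20618.56 mcg/mL
Rate = 320761.6 mcg/hr ÷ 20618.56 mcg/mL = 15.55694 mL/hr
Volume infused so far = 15.55694 mL/hr × 1.5 hr = 23.33541 mL
Volume remaining = 97 − 23.33541 = 73.66459 mL
New rate:
Dose = 152 mcg/kg/min × 78.27273 kg = 11897.45 mcg/min
11897.45 mcg/min × 60 min/hr = 713847.3 mcg/hr
Rate = 713847.3 mcg/hr ÷ 20618.56 mcg/mL = 34.62159 mL/hr
Time remaining = 73.66459 mL ÷ 34.62159 mL/hr = 2.127707 hr

2.1 hours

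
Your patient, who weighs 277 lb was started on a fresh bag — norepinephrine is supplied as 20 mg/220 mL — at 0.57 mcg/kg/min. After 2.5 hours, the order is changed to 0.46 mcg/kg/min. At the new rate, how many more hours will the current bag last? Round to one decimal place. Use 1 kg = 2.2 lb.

Initial rate:
Weight = 277 lb ÷ 2.2 lb/kg = 125.9091 kg
Dose = 0.57 mcg/kg/min × 125.9091 kg = 71.76818 mcg/min
71.76818 mcg/min × 60 min/hr = 4306.091 mcg/hr
Concentration = 20 mg ÷ 220 mL = 0.09090909 mg/mL = 90.90909 mcg/mL
Rate = 4306.091 mcg/hr ÷ 90.90909 mcg/mL = 47.367 mL/hr
Volume infused so far = 47.367 mL/hr × 2.5 hr = 118.4175 mL
Volume remaining = 220 − 118.4175 = 101.5825 mL
New rate:
Dose = 0.46 mcg/kg/min × 125.9091 kg = 57.91818 mcg/min
57.91818 mcg/min × 60 min/hr = 3475.091 mcg/hr
Rate = 3475.091 mcg/hr ÷ 90.90909 mcg/mL = 38.226 mL/hr
Time remaining = 101.5825 mL ÷ 38.226 mL/hr = 2.657419 hr

2.7 hours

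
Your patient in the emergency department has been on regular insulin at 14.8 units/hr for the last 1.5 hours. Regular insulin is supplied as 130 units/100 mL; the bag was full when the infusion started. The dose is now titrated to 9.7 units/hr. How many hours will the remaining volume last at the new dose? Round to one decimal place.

Initial rate:
Concentration = 130 units ÷ 100 mL = 1.3 units/mL
Rate = 14.8 units/hr ÷ 1.3 units/mL = 11.38462 mL/hr
Volume infused so far = 11.38462 mL/hr × 1.5 hr = 17.07692 mL
Volume remaining = 100 − 17.07692 = 82.92308 mL
New rate:
Rate = 9.7 units/hr ÷ 1.3 units/mL = 7.461538 mL/hr
Time remaining = 82.92308 mL ÷ 7.461538 mL/hr = 11.1134 hr

11.1 hours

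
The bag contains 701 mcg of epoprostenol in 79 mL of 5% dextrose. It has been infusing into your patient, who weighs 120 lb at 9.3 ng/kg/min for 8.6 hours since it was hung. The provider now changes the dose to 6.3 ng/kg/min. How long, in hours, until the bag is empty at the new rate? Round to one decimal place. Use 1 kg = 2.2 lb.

Initial rate:
Weight = 120 lb ÷ 2.2 lb/kg = 54.54545 kg
Dose = 9.3 ng/kg/min × 54.54545 kg = 507.2727 ng/min
507.2727 ng/min × 60 min/hr = 30436.36 ng/hr
Concentration = 701 mcg ÷ 79 mL = 8.873418 mcg/mL = 8873.418 ng/mL
Rate = 30436.36 ng/hr ÷ 8873.418 ng/mL = 3.430061 mL/hr
Volume infused so far = 3.430061 mL/hr × 8.6 hr = 29.49852 mL
Volume remaining = 79 − 29.49852 = 49.50148 mL
New rate:
Dose = 6.3 ng/kg/min × 54.54545 kg = 343.6364 ng/min
343.6364 ng/min × 60 min/hr = 20618.18 ng/hr
Rate = 20618.18 ng/hr ÷ 8873.418 ng/mL = 2.32359 mL/hr
Time remaining = 49.50148 mL ÷ 2.32359 mL/hr = 21.30388 hr

21.3 hours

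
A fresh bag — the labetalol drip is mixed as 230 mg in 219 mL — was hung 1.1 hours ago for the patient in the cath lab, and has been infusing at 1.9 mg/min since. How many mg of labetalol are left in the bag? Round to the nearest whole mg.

105 mg

1.9 mg/min × 60 min/hr = 114 mg/hr
Concentration = 230 mg ÷ 219 mL = 1.050228 mg/mL
Rate = 114 mg/hr ÷ 1.050228 mg/mL = 108.5478 mL/hr
Volume infused = 108.5478 mL/hr × 1.1 hr = 119.4026 mL
Volume remaining = 219 − 119.4026 = 99.59739 mL
Drug remaining = 99.59739 mL × 1.050228 mg/mL = 104.6 mg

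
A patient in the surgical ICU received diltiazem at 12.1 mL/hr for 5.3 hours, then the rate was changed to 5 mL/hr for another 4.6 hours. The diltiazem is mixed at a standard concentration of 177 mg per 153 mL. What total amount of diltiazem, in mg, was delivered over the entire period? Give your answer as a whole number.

101 mg

Concentration = 177 mg ÷ 153 mL = 1.156863 mg/mL
Stage 1: 12.1 mL/hr × 5.3 hr = 64.13 mL → 64.13 mL × 1.156863 mg/mL = 74.18961 mg
Stage 2: 5 mL/hr × 4.6 hr = 23 mL → 23 mL × 1.156863 mg/mL = 26.60784 mg
Total = 74.18961 + 26.60784 = 100.7975 mg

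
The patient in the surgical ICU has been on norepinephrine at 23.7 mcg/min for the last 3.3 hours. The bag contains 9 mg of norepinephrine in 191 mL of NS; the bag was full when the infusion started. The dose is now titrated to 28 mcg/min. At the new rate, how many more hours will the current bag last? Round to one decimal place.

Initial rate:
23.7 mcg/min × 60 min/hr = 1422 mcg/hr
Concentration = 9 mg ÷ 191 mL = 0.04712042 mg/mL = 47.12042 mcg/mL
Rate = 1422 mcg/hr ÷ 47.12042 mcg/mL = 30.178 mL/hr
Volume infused so far = 30.178 mL/hr × 3.3 hr = 99.5874 mL
Volume remaining = 191 − 99.5874 = 91.4126 mL
New rate:
28 mcg/min × 60 min/hr = 1680 mcg/hr
Rate = 1680 mcg/hr ÷ 47.12042 mcg/mL = 35.65333 mL/hr
Time remaining = 91.4126 mL ÷ 35.65333 mL/hr = 2.563929 hr

2.6 hours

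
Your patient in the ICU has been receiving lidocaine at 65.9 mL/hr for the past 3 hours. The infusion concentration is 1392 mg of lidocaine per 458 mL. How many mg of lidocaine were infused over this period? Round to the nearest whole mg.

601 mg

Concentration = 1392 mg ÷ 458 mL = 3.039301 mg/mL
Drug rate = 65.9 mL/hr × 3.039301 mg/mL = 200.29 mg/hr
Total = 200.29 mg/hr × 3 hr = 600.8699 mg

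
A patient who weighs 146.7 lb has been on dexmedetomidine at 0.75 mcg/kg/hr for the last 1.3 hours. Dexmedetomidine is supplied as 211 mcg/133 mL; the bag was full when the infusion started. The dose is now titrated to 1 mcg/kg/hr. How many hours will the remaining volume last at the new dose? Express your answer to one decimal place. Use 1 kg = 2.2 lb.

Initial rate:
Weight = 146.7 lb ÷ 2.2 lb/kg = 66.68182 kg
Dose = 0.75 mcg/kg/hr × 66.68182 kg = 50.01136 mcg/hr
Concentration = 211 mcg ÷ 133 mL = 1.586466 mcg/mL
Rate = 50.01136 mcg/hr ÷ 1.586466 mcg/mL = 31.52375 mL/hr
Volume infused so far = 31.52375 mL/hr × 1.3 hr = 40.98088 mL
Volume remaining = 133 − 40.98088 = 92.01912 mL
New rate:
Dose = 1 mcg/kg/hr × 66.68182 kg = 66.68182 mcg/hr
Rate = 66.68182 mcg/hr ÷ 1.586466 mcg/mL = 42.03167 mL/hr
Time remaining = 92.01912 mL ÷ 42.03167 mL/hr = 2.189281 hr

2.2 hours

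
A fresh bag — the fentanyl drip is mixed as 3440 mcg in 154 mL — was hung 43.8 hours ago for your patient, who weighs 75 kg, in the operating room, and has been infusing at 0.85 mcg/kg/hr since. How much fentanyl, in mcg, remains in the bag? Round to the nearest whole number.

Dose = 0.85 mcg/kg/hr × 75 kg = 63.75 mcg/hr
Concentration = 3440 mcg ÷ 154 mL = 22.33766 mcg/mL
Rate = 63.75 mcg/hr ÷ 22.33766 mcg/mL = 2.853924 mL/hr
Volume infused = 2.853924 mL/hr × 43.8 hr = 125.0019 mL
Volume remaining = 154 − 125.0019 = 28.99811 mL
Drug remaining = 28.99811 mL × 22.33766 mcg/mL = 647.75 mcg

648 mcg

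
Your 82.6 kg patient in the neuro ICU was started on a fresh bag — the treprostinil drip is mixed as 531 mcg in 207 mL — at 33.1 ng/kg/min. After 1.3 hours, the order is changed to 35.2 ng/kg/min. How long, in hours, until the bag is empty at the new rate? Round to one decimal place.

1.8 hours

Initial rate:
Dose = 33.1 ng/kg/min × 82.6 kg = 2734.06 ng/min
2734.06 ng/min × 60 min/hr = 164043.6 ng/hr
Concentration = 531 mcg ÷ 207 mL = 2.565217 mcg/mL = 2565.217 ng/mL
Rate = 164043.6 ng/hr ÷ 2565.217 ng/mL = 63.9492 mL/hr
Volume infused so far = 63.9492 mL/hr × 1.3 hr = 83.13396 mL
Volume remaining = 207 − 83.13396 = 123.866 mL
New rate:
Dose = 35.2 ng/kg/min × 82.6 kg = 2907.52 ng/min
2907.52 ng/min × 60 min/hr = 174451.2 ng/hr
Rate = 174451.2 ng/hr ÷ 2565.217 ng/mL = 68.0064 mL/hr
Time remaining = 123.866 mL ÷ 68.0064 mL/hr = 1.821388 hr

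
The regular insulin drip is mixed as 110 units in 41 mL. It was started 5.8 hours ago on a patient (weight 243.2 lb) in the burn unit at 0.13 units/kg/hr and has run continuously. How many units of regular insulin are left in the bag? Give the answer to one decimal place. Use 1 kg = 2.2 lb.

Weight = 243.2 lb ÷ 2.2 lb/kg = 110.5455 kg
Dose = 0.13 units/kg/hr × 110.5455 kg = 14.37091 units/hr
Concentration = 110 units ÷ 41 mL = 2.682927 units/mL
Rate = 14.37091 units/hr ÷ 2.682927 units/mL = 5.35643 mL/hr
Volume infused = 5.35643 mL/hr × 5.8 hr = 31.06729 mL
Volume remaining = 41 − 31.06729 = 9.932707 mL
Drug remaining = 9.932707 mL × 2.682927 units/mL = 26.64873 units

26.6 units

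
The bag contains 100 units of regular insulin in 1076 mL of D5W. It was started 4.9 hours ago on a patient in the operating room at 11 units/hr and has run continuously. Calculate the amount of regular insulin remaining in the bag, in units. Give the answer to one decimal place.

46.1 units

Concentration = 100 units ÷ 1076 mL = 0.0929368 units/mL
Rate = 11 units/hr ÷ 0.0929368 units/mL = 118.36 mL/hr
Volume infused = 118.36 mL/hr × 4.9 hr = 579.964 mL
Volume remaining = 1076 − 579.964 = 496.036 mL
Drug remaining = 496.036 mL × 0.0929368 units/mL = 46.1 units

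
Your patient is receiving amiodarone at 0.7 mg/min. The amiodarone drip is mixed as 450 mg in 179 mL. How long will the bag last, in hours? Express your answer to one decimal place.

10.7 hours

0.7 mg/min × 60 min/hr = 42 mg/hr
Concentration = 450 mg ÷ 179 mL = 2.513966 mg/mL
Rate = 42 mg/hr ÷ 2.513966 mg/mL = 16.70667 mL/hr
Duration = 179 mL ÷ 16.70667 mL/hr = 10.71429 hr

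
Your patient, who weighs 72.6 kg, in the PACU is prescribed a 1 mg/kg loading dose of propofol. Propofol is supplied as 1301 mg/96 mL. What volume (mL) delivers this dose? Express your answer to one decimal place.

5.4 mL

Dose = 1 mg/kg × 72.6 kg = 72.6 mg
Concentration = 1301 mg ÷ 96 mL = 13.55208 mg/mL
Volume = 72.6 mg ÷ 13.55208 mg/mL = 5.35711 mL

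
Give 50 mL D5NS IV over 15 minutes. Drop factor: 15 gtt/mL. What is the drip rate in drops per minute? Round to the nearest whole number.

50 mL ÷ (15 min) = 3.333333 mL/min
3.333333 mL/min × 15 gtt/mL = 50 gtt/min

50 gtt/min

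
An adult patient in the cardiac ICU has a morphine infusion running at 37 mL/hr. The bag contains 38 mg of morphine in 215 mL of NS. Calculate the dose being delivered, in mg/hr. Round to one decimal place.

6.5 mg/hr

Concentration = 38 mg ÷ 215 mL = 0.1767442 mg/mL
Drug rate = 37 mL/hr × 0.1767442 mg/mL = 6.539535 mg/hr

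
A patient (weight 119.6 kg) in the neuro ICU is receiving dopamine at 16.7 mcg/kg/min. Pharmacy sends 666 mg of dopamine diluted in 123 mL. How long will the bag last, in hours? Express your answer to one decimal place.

Dose = 16.7 mcg/kg/min × 119.6 kg = 1997.32 mcg/min
1997.32 mcg/min × 60 min/hr = 119839.2 mcg/hr
Concentration = 666 mg ÷ 123 mL = 5.414634 mg/mL = 5414.634 mcg/mL
Rate = 119839.2 mcg/hr ÷ 5414.634 mcg/mL = 22.13246 mL/hr
Duration = 123 mL ÷ 22.13246 mL/hr = 5.557447 hr

5.6 hours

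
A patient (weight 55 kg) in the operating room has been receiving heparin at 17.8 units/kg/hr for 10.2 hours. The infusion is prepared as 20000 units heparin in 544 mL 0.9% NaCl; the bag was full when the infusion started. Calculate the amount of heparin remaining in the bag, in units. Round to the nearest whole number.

10014 units

Dose = 17.8 units/kg/hr × 55 kg = 979 units/hr
Concentration = 20000 units ÷ 544 mL = 36.76471 units/mL
Rate = 979 units/hr ÷ 36.76471 units/mL = 26.6288 mL/hr
Volume infused = 26.6288 mL/hr × 10.2 hr = 271.6138 mL
Volume remaining = 544 − 271.6138 = 272.3862 mL
Drug remaining = 272.3862 mL × 36.76471 units/mL = 10014.2 units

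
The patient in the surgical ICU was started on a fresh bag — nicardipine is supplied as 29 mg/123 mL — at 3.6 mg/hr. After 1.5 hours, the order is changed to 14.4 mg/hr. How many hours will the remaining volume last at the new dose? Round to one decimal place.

1.6 hours

Initial rate:
Concentration = 29 mg ÷ 123 mL = 0.2357724 mg/mL
Rate = 3.6 mg/hr ÷ 0.2357724 mg/mL = 15.26897 mL/hr
Volume infused so far = 15.26897 mL/hr × 1.5 hr = 22.90345 mL
Volume remaining = 123 − 22.90345 = 100.0966 mL
New rate:
Rate = 14.4 mg/hr ÷ 0.2357724 mg/mL = 61.07586 mL/hr
Time remaining = 100.0966 mL ÷ 61.07586 mL/hr = 1.638889 hr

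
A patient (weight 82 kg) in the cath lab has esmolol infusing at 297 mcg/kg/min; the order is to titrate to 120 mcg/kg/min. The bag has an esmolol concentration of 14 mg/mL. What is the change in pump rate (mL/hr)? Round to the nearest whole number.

At the current dose:
Dose = 297 mcg/kg/min × 82 kg = 24354 mcg/min
24354 mcg/min × 60 min/hr = 1461240 mcg/hr
Concentration = 14 mg/mL = 14000 mcg/mL
Rate = 1461240 mcg/hr ÷ 14000 mcg/mL = 104.3743 mL/hr
At the new dose:
Dose = 120 mcg/kg/min × 82 kg = 9840 mcg/min
9840 mcg/min × 60 min/hr = 590400 mcg/hr
Rate = 590400 mcg/hr ÷ 14000 mcg/mL = 42.17143 mL/hr
Change = 42.17143 − 104.3743 = -62.20286 mL/hr → 62.20286 mL/hr decrease

62 mL/hr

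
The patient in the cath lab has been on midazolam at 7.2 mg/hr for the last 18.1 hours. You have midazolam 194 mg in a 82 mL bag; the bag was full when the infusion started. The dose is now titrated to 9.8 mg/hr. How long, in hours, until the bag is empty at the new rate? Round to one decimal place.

Initial rate:
Concentration = 194 mg ÷ 82 mL = 2.365854 mg/mL
Rate = 7.2 mg/hr ÷ 2.365854 mg/mL = 3.043299 mL/hr
Volume infused so far = 3.043299 mL/hr × 18.1 hr = 55.08371 mL
Volume remaining = 82 − 55.08371 = 26.91629 mL
New rate:
Rate = 9.8 mg/hr ÷ 2.365854 mg/mL = 4.142268 mL/hr
Time remaining = 26.91629 mL ÷ 4.142268 mL/hr = 6.497959 hr

6.5 hours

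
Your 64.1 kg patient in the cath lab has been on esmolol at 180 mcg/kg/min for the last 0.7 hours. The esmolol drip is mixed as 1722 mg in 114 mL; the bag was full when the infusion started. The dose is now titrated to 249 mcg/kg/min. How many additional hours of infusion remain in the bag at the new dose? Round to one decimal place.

Initial rate:
Dose = 180 mcg/kg/min × 64.1 kg = 11538 mcg/min
11538 mcg/min × 60 min/hr = 692280 mcg/hr
Concentration = 1722 mg ÷ 114 mL = 15.10526 mg/mL = 15105.26 mcg/mL
Rate = 692280 mcg/hr ÷ 15105.26 mcg/mL = 45.83038 mL/hr
Volume infused so far = 45.83038 mL/hr × 0.7 hr = 32.08127 mL
Volume remaining = 114 − 32.08127 = 81.91873 mL
New rate:
Dose = 249 mcg/kg/min × 64.1 kg = 15960.9 mcg/min
15960.9 mcg/min × 60 min/hr = 957654 mcg/hr
Rate = 957654 mcg/hr ÷ 15105.26 mcg/mL = 63.3987 mL/hr
Time remaining = 81.91873 mL ÷ 63.3987 mL/hr = 1.29212 hr

1.3 hours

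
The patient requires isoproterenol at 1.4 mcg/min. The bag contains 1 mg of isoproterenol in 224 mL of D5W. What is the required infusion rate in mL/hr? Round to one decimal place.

18.8 mL/hr

1.4 mcg/min × 60 min/hr = 84 mcg/hr
Concentration = 1 mg ÷ 224 mL = 0.004464286 mg/mL = 4.464286 mcg/mL
Rate = 84 mcg/hr ÷ 4.464286 mcg/mL = 18.816 mL/hr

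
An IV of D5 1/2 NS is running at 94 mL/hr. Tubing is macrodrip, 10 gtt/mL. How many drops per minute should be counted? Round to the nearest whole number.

94 mL/hr ÷ 60 min/hr = 1.566667 mL/min
1.566667 mL/min × 10 gtt/mL = 15.66667 gtt/min

16 gtt/min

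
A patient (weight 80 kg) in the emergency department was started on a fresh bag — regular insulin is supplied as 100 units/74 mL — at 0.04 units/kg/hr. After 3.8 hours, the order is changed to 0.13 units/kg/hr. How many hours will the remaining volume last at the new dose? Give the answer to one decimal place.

Initial rate:
Dose = 0.04 units/kg/hr × 80 kg = 3.2 units/hr
Concentration = 100 units ÷ 74 mL = 1.351351 units/mL
Rate = 3.2 units/hr ÷ 1.351351 units/mL = 2.368 mL/hr
Volume infused so far = 2.368 mL/hr × 3.8 hr = 8.9984 mL
Volume remaining = 74 − 8.9984 = 65.0016 mL
New rate:
Dose = 0.13 units/kg/hr × 80 kg = 10.4 units/hr
Rate = 10.4 units/hr ÷ 1.351351 units/mL = 7.696 mL/hr
Time remaining = 65.0016 mL ÷ 7.696 mL/hr = 8.446154 hr

8.4 hours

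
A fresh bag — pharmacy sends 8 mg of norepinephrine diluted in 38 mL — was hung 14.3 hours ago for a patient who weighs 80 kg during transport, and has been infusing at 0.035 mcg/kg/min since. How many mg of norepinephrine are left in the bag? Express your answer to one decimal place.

Dose = 0.035 mcg/kg/min × 80 kg = 2.8 mcg/min
2.8 mcg/min × 60 min/hr = 168 mcg/hr
Concentration = 8 mg ÷ 38 mL = 0.2105263 mg/mL = 210.5263 mcg/mL
Rate = 168 mcg/hr ÷ 210.5263 mcg/mL = 0.798 mL/hr
Volume infused = 0.798 mL/hr × 14.3 hr = 11.4114 mL
Volume remaining = 38 − 11.4114 = 26.5886 mL
Drug remaining = 26.5886 mL × 210.5263 mcg/mL = 5597.6 mcg = 5.5976 mg

5.6 mg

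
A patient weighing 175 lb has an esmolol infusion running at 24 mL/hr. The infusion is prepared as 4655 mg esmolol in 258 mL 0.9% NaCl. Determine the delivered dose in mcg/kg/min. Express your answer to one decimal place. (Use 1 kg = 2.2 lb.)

90.7 mcg/kg/min

Weight = 175 lb ÷ 2.2 lb/kg = 79.54545 kg
Concentration = 4655 mg ÷ 258 mL = 18.04264 mg/mL = 18042.64 mcg/mL
Drug rate = 24 mL/hr × 18042.64 mcg/mL = 433023.3 mcg/hr
433023.3 mcg/hr ÷ 60 min/hr = 7217.054 mcg/min
7217.054 mcg/min ÷ 79.54545 kg = 90.72868 mcg/kg/min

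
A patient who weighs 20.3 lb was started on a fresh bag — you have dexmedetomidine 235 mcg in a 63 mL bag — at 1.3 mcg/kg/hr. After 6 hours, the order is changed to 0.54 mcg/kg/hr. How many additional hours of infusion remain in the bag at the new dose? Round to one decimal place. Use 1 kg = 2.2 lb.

32.7 hours

Initial rate:
Weight = 20.3 lb ÷ 2.2 lb/kg = 9.227273 kg
Dose = 1.3 mcg/kg/hr × 9.227273 kg = 11.99545 mcg/hr
Concentration = 235 mcg ÷ 63 mL = 3.730159 mcg/mL
Rate = 11.99545 mcg/hr ÷ 3.730159 mcg/mL = 3.215803 mL/hr
Volume infused so far = 3.215803 mL/hr × 6 hr = 19.29482 mL
Volume remaining = 63 − 19.29482 = 43.70518 mL
New rate:
Dose = 0.54 mcg/kg/hr × 9.227273 kg = 4.982727 mcg/hr
Rate = 4.982727 mcg/hr ÷ 3.730159 mcg/mL = 1.335795 mL/hr
Time remaining = 43.70518 mL ÷ 1.335795 mL/hr = 32.71848 hr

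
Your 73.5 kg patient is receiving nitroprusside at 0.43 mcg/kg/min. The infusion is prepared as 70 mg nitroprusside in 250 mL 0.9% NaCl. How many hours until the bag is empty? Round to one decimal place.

Dose = 0.43 mcg/kg/min × 73.5 kg = 31.605 mcg/min
31.605 mcg/min × 60 min/hr = 1896.3 mcg/hr
Concentration = 70 mg ÷ 250 mL = 0.28 mg/mL = 280 mcg/mL
Rate = 1896.3 mcg/hr ÷ 280 mcg/mL = 6.7725 mL/hr
Duration = 250 mL ÷ 6.7725 mL/hr = 36.91399 hr

36.9 hours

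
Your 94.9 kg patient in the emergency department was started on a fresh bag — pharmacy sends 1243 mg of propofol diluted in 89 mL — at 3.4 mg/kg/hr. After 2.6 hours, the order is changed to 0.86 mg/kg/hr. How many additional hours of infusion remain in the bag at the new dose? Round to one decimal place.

Initial rate:
Dose = 3.4 mg/kg/hr × 94.9 kg = 322.66 mg/hr
Concentration = 1243 mg ÷ 89 mL = 13.96629 mg/mL
Rate = 322.66 mg/hr ÷ 13.96629 mg/mL = 23.10277 mL/hr
Volume infused so far = 23.10277 mL/hr × 2.6 hr = 60.0672 mL
Volume remaining = 89 − 60.0672 = 28.9328 mL
New rate:
Dose = 0.86 mg/kg/hr × 94.9 kg = 81.614 mg/hr
Rate = 81.614 mg/hr ÷ 13.96629 mg/mL = 5.843641 mL/hr
Time remaining = 28.9328 mL ÷ 5.843641 mL/hr = 4.95116 hr

5.0 hours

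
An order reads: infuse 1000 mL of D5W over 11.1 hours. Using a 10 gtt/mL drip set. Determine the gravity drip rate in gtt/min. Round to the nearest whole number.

15 gtt/min

1000 mL ÷ (11.1 hr × 60 = 666 min) = 1.501502 mL/min
1.501502 mL/min × 10 gtt/mL = 15.01502 gtt/min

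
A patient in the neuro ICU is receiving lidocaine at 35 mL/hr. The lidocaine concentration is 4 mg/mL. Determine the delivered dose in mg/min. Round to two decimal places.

Drug rate = 35 mL/hr × 4 mg/mL = 140 mg/hr
140 mg/hr ÷ 60 min/hr = 2.333333 mg/min

2.33 mg/min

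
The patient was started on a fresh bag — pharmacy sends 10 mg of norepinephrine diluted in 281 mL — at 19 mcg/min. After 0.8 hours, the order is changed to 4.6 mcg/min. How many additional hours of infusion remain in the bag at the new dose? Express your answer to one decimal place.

Initial rate:
19 mcg/min × 60 min/hr = 1140 mcg/hr
Concentration = 10 mg ÷ 281 mL = 0.03558719 mg/mL = 35.58719 mcg/mL
Rate = 1140 mcg/hr ÷ 35.58719 mcg/mL = 32.034 mL/hr
Volume infused so far = 32.034 mL/hr × 0.8 hr = 25.6272 mL
Volume remaining = 281 − 25.6272 = 255.3728 mL
New rate:
4.6 mcg/min × 60 min/hr = 276 mcg/hr
Rate = 276 mcg/hr ÷ 35.58719 mcg/mL = 7.7556 mL/hr
Time remaining = 255.3728 mL ÷ 7.7556 mL/hr = 32.92754 hr

32.9 hours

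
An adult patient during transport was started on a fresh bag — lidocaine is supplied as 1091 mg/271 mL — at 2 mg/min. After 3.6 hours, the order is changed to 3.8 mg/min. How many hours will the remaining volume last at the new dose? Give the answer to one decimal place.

2.9 hours

Initial rate:
2 mg/min × 60 min/hr = 120 mg/hr
Concentration = 1091 mg ÷ 271 mL = 4.02583 mg/mL
Rate = 120 mg/hr ÷ 4.02583 mg/mL = 29.80752 mL/hr
Volume infused so far = 29.80752 mL/hr × 3.6 hr = 107.3071 mL
Volume remaining = 271 − 107.3071 = 163.6929 mL
New rate:
3.8 mg/min × 60 min/hr = 228 mg/hr
Rate = 228 mg/hr ÷ 4.02583 mg/mL = 56.63428 mL/hr
Time remaining = 163.6929 mL ÷ 56.63428 mL/hr = 2.890351 hr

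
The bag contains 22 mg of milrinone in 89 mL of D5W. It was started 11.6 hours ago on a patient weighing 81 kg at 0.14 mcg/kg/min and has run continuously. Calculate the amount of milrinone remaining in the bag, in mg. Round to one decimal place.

14.1 mg

Dose = 0.14 mcg/kg/min × 81 kg = 11.34 mcg/min
11.34 mcg/min × 60 min/hr = 680.4 mcg/hr
Concentration = 22 mg ÷ 89 mL = 0.247191 mg/mL = 247.191 mcg/mL
Rate = 680.4 mcg/hr ÷ 247.191 mcg/mL = 2.752527 mL/hr
Volume infused = 2.752527 mL/hr × 11.6 hr = 31.92932 mL
Volume remaining = 89 − 31.92932 = 57.07068 mL
Drug remaining = 57.07068 mL × 247.191 mcg/mL = 14107.36 mcg = 14.10736 mg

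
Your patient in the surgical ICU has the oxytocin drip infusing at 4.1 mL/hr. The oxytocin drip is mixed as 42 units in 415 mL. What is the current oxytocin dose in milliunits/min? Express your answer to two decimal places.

Concentration = 42 units ÷ 415 mL = 0.1012048 units/mL = 101.2048 milliunits/mL
Drug rate = 4.1 mL/hr × 101.2048 milliunits/mL = 414.9398 milliunits/hr
414.9398 milliunits/hr ÷ 60 min/hr = 6.915663 milliunits/min

6.92 milliunits/min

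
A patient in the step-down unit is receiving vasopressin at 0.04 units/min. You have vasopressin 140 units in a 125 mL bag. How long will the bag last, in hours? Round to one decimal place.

58.3 hours

0.04 units/min × 60 min/hr = 2.4 units/hr
Concentration = 140 units ÷ 125 mL = 1.12 units/mL
Rate = 2.4 units/hr ÷ 1.12 units/mL = 2.142857 mL/hr
Duration = 125 mL ÷ 2.142857 mL/hr = 58.33333 hr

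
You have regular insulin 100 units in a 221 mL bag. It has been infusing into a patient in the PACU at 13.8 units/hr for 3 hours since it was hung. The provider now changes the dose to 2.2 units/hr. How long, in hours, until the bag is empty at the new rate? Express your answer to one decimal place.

26.6 hours

Initial rate:
Concentration = 100 units ÷ 221 mL = 0.4524887 units/mL
Rate = 13.8 units/hr ÷ 0.4524887 units/mL = 30.498 mL/hr
Volume infused so far = 30.498 mL/hr × 3 hr = 91.494 mL
Volume remaining = 221 − 91.494 = 129.506 mL
New rate:
Rate = 2.2 units/hr ÷ 0.4524887 units/mL = 4.862 mL/hr
Time remaining = 129.506 mL ÷ 4.862 mL/hr = 26.63636 hr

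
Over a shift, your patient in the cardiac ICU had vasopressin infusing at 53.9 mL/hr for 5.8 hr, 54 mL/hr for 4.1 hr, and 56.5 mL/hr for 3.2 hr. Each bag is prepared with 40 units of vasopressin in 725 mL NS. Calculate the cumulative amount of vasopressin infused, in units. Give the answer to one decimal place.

39.4 units

Concentration = 40 units ÷ 725 mL = 0.05517241 units/mL
Stage 1: 53.9 mL/hr × 5.8 hr = 312.62 mL → 312.62 mL × 0.05517241 units/mL = 17.248 units
Stage 2: 54 mL/hr × 4.1 hr = 221.4 mL → 221.4 mL × 0.05517241 units/mL = 12.21517 units
Stage 3: 56.5 mL/hr × 3.2 hr = 180.8 mL → 180.8 mL × 0.05517241 units/mL = 9.975172 units
Total = 17.248 + 12.21517 + 9.975172 = 39.43834 units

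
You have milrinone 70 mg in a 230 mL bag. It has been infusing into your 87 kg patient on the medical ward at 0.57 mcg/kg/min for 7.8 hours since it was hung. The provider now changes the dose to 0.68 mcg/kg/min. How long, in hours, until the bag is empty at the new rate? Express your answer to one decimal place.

Initial rate:
Dose = 0.57 mcg/kg/min × 87 kg = 49.59 mcg/min
49.59 mcg/min × 60 min/hr = 2975.4 mcg/hr
Concentration = 70 mg ÷ 230 mL = 0.3043478 mg/mL = 304.3478 mcg/mL
Rate = 2975.4 mcg/hr ÷ 304.3478 mcg/mL = 9.776314 mL/hr
Volume infused so far = 9.776314 mL/hr × 7.8 hr = 76.25525 mL
Volume remaining = 230 − 76.25525 = 153.7447 mL
New rate:
Dose = 0.68 mcg/kg/min × 87 kg = 59.16 mcg/min
59.16 mcg/min × 60 min/hr = 3549.6 mcg/hr
Rate = 3549.6 mcg/hr ÷ 304.3478 mcg/mL = 11.66297 mL/hr
Time remaining = 153.7447 mL ÷ 11.66297 mL/hr = 13.1823 hr

13.2 hours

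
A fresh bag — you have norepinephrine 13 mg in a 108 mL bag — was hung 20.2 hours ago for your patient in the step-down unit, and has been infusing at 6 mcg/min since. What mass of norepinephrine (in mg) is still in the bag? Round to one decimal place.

5.7 mg

6 mcg/min × 60 min/hr = 360 mcg/hr
Concentration = 13 mg ÷ 108 mL = 0.1203704 mg/mL = 120.3704 mcg/mL
Rate = 360 mcg/hr ÷ 120.3704 mcg/mL = 2.990769 mL/hr
Volume infused = 2.990769 mL/hr × 20.2 hr = 60.41354 mL
Volume remaining = 108 − 60.41354 = 47.58646 mL
Drug remaining = 47.58646 mL × 120.3704 mcg/mL = 5728 mcg = 5.728 mg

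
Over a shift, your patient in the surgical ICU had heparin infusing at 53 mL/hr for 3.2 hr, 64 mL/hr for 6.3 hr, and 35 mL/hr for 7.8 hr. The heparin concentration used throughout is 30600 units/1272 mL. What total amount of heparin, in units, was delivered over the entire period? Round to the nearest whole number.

Concentration = 30600 units ÷ 1272 mL = 24.0566 units/mL
Stage 1: 53 mL/hr × 3.2 hr = 169.6 mL → 169.6 mL × 24.0566 units/mL = 4080 units
Stage 2: 64 mL/hr × 6.3 hr = 403.2 mL → 403.2 mL × 24.0566 units/mL = 9699.623 units
Stage 3: 35 mL/hr × 7.8 hr = 273 mL → 273 mL × 24.0566 units/mL = 6567.453 units
Total = 4080 + 9699.623 + 6567.453 = 20347.08 units

20347 units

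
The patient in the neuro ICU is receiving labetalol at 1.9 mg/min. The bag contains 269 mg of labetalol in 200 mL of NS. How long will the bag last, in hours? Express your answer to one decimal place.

1.9 mg/min × 60 min/hr = 114 mg/hr
Concentration = 269 mg ÷ 200 mL = 1.345 mg/mL
Rate = 114 mg/hr ÷ 1.345 mg/mL = 84.75836 mL/hr
Duration = 200 mL ÷ 84.75836 mL/hr = 2.359649 hr

2.4 hours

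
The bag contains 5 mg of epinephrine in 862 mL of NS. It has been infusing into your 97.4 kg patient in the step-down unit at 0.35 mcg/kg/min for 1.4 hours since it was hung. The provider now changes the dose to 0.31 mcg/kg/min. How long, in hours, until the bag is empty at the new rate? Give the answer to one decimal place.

1.2 hours

Initial rate:
Dose = 0.35 mcg/kg/min × 97.4 kg = 34.09 mcg/min
34.09 mcg/min × 60 min/hr = 2045.4 mcg/hr
Concentration = 5 mg ÷ 862 mL = 0.005800464 mg/mL = 5.800464 mcg/mL
Rate = 2045.4 mcg/hr ÷ 5.800464 mcg/mL = 352.627 mL/hr
Volume infused so far = 352.627 mL/hr × 1.4 hr = 493.6777 mL
Volume remaining = 862 − 493.6777 = 368.3223 mL
New rate:
Dose = 0.31 mcg/kg/min × 97.4 kg = 30.194 mcg/min
30.194 mcg/min × 60 min/hr = 1811.64 mcg/hr
Rate = 1811.64 mcg/hr ÷ 5.800464 mcg/mL = 312.3267 mL/hr
Time remaining = 368.3223 mL ÷ 312.3267 mL/hr = 1.179285 hr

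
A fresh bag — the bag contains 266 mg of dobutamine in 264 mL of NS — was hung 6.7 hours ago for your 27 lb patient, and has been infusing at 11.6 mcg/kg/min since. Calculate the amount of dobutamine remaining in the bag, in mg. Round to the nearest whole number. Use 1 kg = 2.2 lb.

209 mg

Weight = 27 lb ÷ 2.2 lb/kg = 12.27273 kg
Dose = 11.6 mcg/kg/min × 12.27273 kg = 142.3636 mcg/min
142.3636 mcg/min × 60 min/hr = 8541.818 mcg/hr
Concentration = 266 mg ÷ 264 mL = 1.007576 mg/mL = 1007.576 mcg/mL
Rate = 8541.818 mcg/hr ÷ 1007.576 mcg/mL = 8.477594 mL/hr
Volume infused = 8.477594 mL/hr × 6.7 hr = 56.79988 mL
Volume remaining = 264 − 56.79988 = 207.2001 mL
Drug remaining = 207.2001 mL × 1007.576 mcg/mL = 208769.8 mcg = 208.7698 mg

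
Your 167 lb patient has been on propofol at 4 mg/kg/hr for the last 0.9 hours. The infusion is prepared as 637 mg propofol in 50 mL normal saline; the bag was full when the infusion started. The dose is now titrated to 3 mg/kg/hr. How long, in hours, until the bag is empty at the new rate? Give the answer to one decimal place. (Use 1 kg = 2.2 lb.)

1.6 hours

Initial rate:
Weight = 167 lb ÷ 2.2 lb/kg = 75.90909 kg
Dose = 4 mg/kg/hr × 75.90909 kg = 303.6364 mg/hr
Concentration = 637 mg ÷ 50 mL = 12.74 mg/mL
Rate = 303.6364 mg/hr ÷ 12.74 mg/mL = 23.83331 mL/hr
Volume infused so far = 23.83331 mL/hr × 0.9 hr = 21.44998 mL
Volume remaining = 50 − 21.44998 = 28.55002 mL
New rate:
Dose = 3 mg/kg/hr × 75.90909 kg = 227.7273 mg/hr
Rate = 227.7273 mg/hr ÷ 12.74 mg/mL = 17.87498 mL/hr
Time remaining = 28.55002 mL ÷ 17.87498 mL/hr = 1.597206 hr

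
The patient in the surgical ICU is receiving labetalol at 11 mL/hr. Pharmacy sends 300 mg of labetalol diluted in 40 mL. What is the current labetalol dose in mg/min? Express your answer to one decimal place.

1.4 mg/min

Concentration = 300 mg ÷ 40 mL = 7.5 mg/mL
Drug rate = 11 mL/hr × 7.5 mg/mL = 82.5 mg/hr
82.5 mg/hr ÷ 60 min/hr = 1.375 mg/min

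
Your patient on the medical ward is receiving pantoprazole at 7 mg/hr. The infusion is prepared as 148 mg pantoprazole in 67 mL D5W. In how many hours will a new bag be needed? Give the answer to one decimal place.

Concentration = 148 mg ÷ 67 mL = 2.208955 mg/mL
Rate = 7 mg/hr ÷ 2.208955 mg/mL = 3.168919 mL/hr
Duration = 67 mL ÷ 3.168919 mL/hr = 21.14286 hr

21.1 hours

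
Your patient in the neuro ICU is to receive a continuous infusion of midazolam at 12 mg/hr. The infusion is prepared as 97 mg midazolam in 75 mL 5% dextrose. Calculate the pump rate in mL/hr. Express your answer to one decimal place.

9.3 mL/hr

Concentration = 97 mg ÷ 75 mL = 1.293333 mg/mL
Rate = 12 mg/hr ÷ 1.293333 mg/mL = 9.278351 mL/hr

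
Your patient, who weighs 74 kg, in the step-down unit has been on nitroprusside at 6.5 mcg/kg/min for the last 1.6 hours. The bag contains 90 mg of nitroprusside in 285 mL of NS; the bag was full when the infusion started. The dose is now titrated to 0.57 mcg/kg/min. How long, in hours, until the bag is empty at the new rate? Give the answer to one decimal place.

17.3 hours

Initial rate:
Dose = 6.5 mcg/kg/min × 74 kg = 481 mcg/min
481 mcg/min × 60 min/hr = 28860 mcg/hr
Concentration = 90 mg ÷ 285 mL = 0.3157895 mg/mL = 315.7895 mcg/mL
Rate = 28860 mcg/hr ÷ 315.7895 mcg/mL = 91.39 mL/hr
Volume infused so far = 91.39 mL/hr × 1.6 hr = 146.224 mL
Volume remaining = 285 − 146.224 = 138.776 mL
New rate:
Dose = 0.57 mcg/kg/min × 74 kg = 42.18 mcg/min
42.18 mcg/min × 60 min/hr = 2530.8 mcg/hr
Rate = 2530.8 mcg/hr ÷ 315.7895 mcg/mL = 8.0142 mL/hr
Time remaining = 138.776 mL ÷ 8.0142 mL/hr = 17.31626 hr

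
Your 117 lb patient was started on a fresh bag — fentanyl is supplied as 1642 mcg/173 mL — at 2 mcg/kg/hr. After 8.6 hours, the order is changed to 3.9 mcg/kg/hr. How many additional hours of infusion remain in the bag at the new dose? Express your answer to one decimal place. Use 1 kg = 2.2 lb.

3.5 hours

Initial rate:
Weight = 117 lb ÷ 2.2 lb/kg = 53.18182 kg
Dose = 2 mcg/kg/hr × 53.18182 kg = 106.3636 mcg/hr
Concentration = 1642 mcg ÷ 173 mL = 9.491329 mcg/mL
Rate = 106.3636 mcg/hr ÷ 9.491329 mcg/mL = 11.2064 mL/hr
Volume infused so far = 11.2064 mL/hr × 8.6 hr = 96.37504 mL
Volume remaining = 173 − 96.37504 = 76.62496 mL
New rate:
Dose = 3.9 mcg/kg/hr × 53.18182 kg = 207.4091 mcg/hr
Rate = 207.4091 mcg/hr ÷ 9.491329 mcg/mL = 21.85248 mL/hr
Time remaining = 76.62496 mL ÷ 21.85248 mL/hr = 3.506465 hr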